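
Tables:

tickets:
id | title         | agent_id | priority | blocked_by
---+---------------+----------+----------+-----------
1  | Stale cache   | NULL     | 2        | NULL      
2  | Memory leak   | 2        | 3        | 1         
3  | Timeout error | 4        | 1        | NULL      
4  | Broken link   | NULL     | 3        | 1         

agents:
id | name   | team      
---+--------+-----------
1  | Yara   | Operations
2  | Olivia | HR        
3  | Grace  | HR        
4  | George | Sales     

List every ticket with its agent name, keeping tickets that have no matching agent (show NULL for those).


LEFT JOIN keeps every row from tickets (the left table); where agent_id has no match in agents, the agent columns become NULL. Walk through each ticket:
  - ticket 1 (Stale cache): agent_id=NULL, no match -> kept with NULL
  - ticket 2 (Memory leak): agent_id=2 -> matches Olivia
  - ticket 3 (Timeout error): agent_id=4 -> matches George
  - ticket 4 (Broken link): agent_id=NULL, no match -> kept with NULL
All 4 rows appear; 2 have NULL agent.

SQL:
SELECT a.title, b.name AS agent
FROM tickets a
LEFT JOIN agents b ON a.agent_id = b.id

Result:
title         | agent 
--------------+-------
Stale cache   | NULL  
Memory leak   | Olivia
Timeout error | George
Broken link   | NULL  


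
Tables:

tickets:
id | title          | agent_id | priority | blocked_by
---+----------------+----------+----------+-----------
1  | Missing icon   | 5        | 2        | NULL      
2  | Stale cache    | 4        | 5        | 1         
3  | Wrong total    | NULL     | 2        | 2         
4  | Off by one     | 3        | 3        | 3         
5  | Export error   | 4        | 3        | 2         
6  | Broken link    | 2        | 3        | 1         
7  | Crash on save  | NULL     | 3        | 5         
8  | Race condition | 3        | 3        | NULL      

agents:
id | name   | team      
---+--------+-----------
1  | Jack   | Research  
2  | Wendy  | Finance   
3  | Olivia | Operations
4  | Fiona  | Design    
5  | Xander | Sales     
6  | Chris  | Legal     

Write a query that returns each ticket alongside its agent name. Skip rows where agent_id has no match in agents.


INNER JOIN keeps only tickets rows whose agent_id matches an id in agents. Walk through each ticket:
  - ticket 1 (Missing icon): agent_id=5 -> matches Xander
  - ticket 2 (Stale cache): agent_id=4 -> matches Fiona
  - ticket 3 (Wrong total): agent_id=NULL, no match -> dropped
  - ticket 4 (Off by one): agent_id=3 -> matches Olivia
  - ticket 5 (Export error): agent_id=4 -> matches Fiona
  - ticket 6 (Broken link): agent_id=2 -> matches Wendy
  - ticket 7 (Crash on save): agent_id=NULL, no match -> dropped
  - ticket 8 (Race condition): agent_id=3 -> matches Olivia
So 2 of 8 rows are dropped.

SQL:
SELECT a.title, b.name AS agent
FROM tickets a
INNER JOIN agents b ON a.agent_id = b.id

Result:
title          | agent 
---------------+-------
Missing icon   | Xander
Stale cache    | Fiona 
Off by one     | Olivia
Export error   | Fiona 
Broken link    | Wendy 
Race condition | Olivia


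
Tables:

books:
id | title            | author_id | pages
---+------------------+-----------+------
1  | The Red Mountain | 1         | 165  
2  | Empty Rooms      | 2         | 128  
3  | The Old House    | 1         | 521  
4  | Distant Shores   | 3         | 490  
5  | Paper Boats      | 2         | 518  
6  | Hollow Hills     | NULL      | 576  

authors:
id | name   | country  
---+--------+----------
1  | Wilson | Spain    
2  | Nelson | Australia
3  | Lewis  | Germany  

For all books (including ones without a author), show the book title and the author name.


LEFT JOIN keeps every row from books (the left table); where author_id has no match in authors, the author columns become NULL. Walk through each book:
  - book 1 (The Red Mountain): author_id=1 -> matches Wilson
  - book 2 (Empty Rooms): author_id=2 -> matches Nelson
  - book 3 (The Old House): author_id=1 -> matches Wilson
  - book 4 (Distant Shores): author_id=3 -> matches Lewis
  - book 5 (Paper Boats): author_id=2 -> matches Nelson
  - book 6 (Hollow Hills): author_id=NULL, no match -> kept with NULL
All 6 rows appear; 1 has NULL author.

SQL:
SELECT a.title, b.name AS author
FROM books a
LEFT JOIN authors b ON a.author_id = b.id

Result:
title            | author
-----------------+-------
The Red Mountain | Wilson
Empty Rooms      | Nelson
The Old House    | Wilson
Distant Shores   | Lewis 
Paper Boats      | Nelson
Hollow Hills     | NULL  


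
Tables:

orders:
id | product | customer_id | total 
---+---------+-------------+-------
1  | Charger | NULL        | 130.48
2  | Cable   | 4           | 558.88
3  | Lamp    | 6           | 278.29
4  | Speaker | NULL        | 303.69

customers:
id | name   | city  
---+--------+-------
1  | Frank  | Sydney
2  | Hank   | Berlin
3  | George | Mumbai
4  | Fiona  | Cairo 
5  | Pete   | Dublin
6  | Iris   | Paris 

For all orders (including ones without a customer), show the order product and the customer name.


LEFT JOIN keeps every row from orders (the left table); where customer_id has no match in customers, the customer columns become NULL. Walk through each order:
  - order 1 (Charger): customer_id=NULL, no match -> kept with NULL
  - order 2 (Cable): customer_id=4 -> matches Fiona
  - order 3 (Lamp): customer_id=6 -> matches Iris
  - order 4 (Speaker): customer_id=NULL, no match -> kept with NULL
All 4 rows appear; 2 have NULL customer.

SQL:
SELECT a.product, b.name AS customer
FROM orders a
LEFT JOIN customers b ON a.customer_id = b.id

Result:
product | customer
--------+---------
Charger | NULL    
Cable   | Fiona   
Lamp    | Iris    
Speaker | NULL    


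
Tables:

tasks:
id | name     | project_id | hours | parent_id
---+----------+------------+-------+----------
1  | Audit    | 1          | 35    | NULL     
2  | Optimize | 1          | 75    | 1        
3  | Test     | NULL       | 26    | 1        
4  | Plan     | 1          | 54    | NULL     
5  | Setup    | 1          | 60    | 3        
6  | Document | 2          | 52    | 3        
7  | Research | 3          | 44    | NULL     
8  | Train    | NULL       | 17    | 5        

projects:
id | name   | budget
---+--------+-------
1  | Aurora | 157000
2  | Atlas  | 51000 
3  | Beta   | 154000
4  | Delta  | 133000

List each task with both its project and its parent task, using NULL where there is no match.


Two LEFT JOINs from the same base table tasks: one to projects via project_id, one to tasks itself via parent_id. Both are LEFT so every task is preserved.
Match against projects:
  - task 1 (Audit): project_id=1 -> matches Aurora
  - task 2 (Optimize): project_id=1 -> matches Aurora
  - task 3 (Test): project_id=NULL, no match -> kept with NULL
  - task 4 (Plan): project_id=1 -> matches Aurora
  - task 5 (Setup): project_id=1 -> matches Aurora
  - task 6 (Document): project_id=2 -> matches Atlas
  - task 7 (Research): project_id=3 -> matches Beta
  - task 8 (Train): project_id=NULL, no match -> kept with NULL
Match against tasks (self):
  - task 1 (Audit): parent_id=NULL -> NULL
  - task 2 (Optimize): parent_id=1 -> Audit
  - task 3 (Test): parent_id=1 -> Audit
  - task 4 (Plan): parent_id=NULL -> NULL
  - task 5 (Setup): parent_id=3 -> Test
  - task 6 (Document): parent_id=3 -> Test
  - task 7 (Research): parent_id=NULL -> NULL
  - task 8 (Train): parent_id=5 -> Setup

SQL:
SELECT a.name, b.name AS project, c.name AS parent
FROM tasks a
LEFT JOIN projects b ON a.project_id = b.id
LEFT JOIN tasks c ON a.parent_id = c.id

Result:
name     | project | parent
---------+---------+-------
Audit    | Aurora  | NULL  
Optimize | Aurora  | Audit 
Test     | NULL    | Audit 
Plan     | Aurora  | NULL  
Setup    | Aurora  | Test  
Document | Atlas   | Test  
Research | Beta    | NULL  
Train    | NULL    | Setup 


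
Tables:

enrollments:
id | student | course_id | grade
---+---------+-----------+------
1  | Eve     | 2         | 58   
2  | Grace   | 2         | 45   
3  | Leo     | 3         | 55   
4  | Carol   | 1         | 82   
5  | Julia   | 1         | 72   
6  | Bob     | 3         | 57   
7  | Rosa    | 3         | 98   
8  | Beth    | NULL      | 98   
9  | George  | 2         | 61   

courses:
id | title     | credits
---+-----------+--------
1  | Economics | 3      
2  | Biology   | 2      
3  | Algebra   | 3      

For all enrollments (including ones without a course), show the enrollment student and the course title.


LEFT JOIN keeps every row from enrollments (the left table); where course_id has no match in courses, the course columns become NULL. Walk through each enrollment:
  - enrollment 1 (Eve): course_id=2 -> matches Biology
  - enrollment 2 (Grace): course_id=2 -> matches Biology
  - enrollment 3 (Leo): course_id=3 -> matches Algebra
  - enrollment 4 (Carol): course_id=1 -> matches Economics
  - enrollment 5 (Julia): course_id=1 -> matches Economics
  - enrollment 6 (Bob): course_id=3 -> matches Algebra
  - enrollment 7 (Rosa): course_id=3 -> matches Algebra
  - enrollment 8 (Beth): course_id=NULL, no match -> kept with NULL
  - enrollment 9 (George): course_id=2 -> matches Biology
All 9 rows appear; 1 has NULL course.

SQL:
SELECT a.student, b.title AS course
FROM enrollments a
LEFT JOIN courses b ON a.course_id = b.id

Result:
student | course   
--------+----------
Eve     | Biology  
Grace   | Biology  
Leo     | Algebra  
Carol   | Economics
Julia   | Economics
Bob     | Algebra  
Rosa    | Algebra  
Beth    | NULL     
George  | Biology  


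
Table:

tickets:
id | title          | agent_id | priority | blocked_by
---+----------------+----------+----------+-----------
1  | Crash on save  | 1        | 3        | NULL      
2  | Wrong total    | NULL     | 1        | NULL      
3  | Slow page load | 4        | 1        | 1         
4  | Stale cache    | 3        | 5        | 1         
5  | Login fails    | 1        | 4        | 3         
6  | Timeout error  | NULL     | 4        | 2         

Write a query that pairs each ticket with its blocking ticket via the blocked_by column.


This is a self-join: tickets is joined to a second copy of itself, matching each row's blocked_by to another row's id. Use LEFT JOIN so rows with blocked_by=NULL are kept.
  - ticket 1 (Crash on save): blocked_by=NULL -> NULL
  - ticket 2 (Wrong total): blocked_by=NULL -> NULL
  - ticket 3 (Slow page load): blocked_by=1 -> Crash on save
  - ticket 4 (Stale cache): blocked_by=1 -> Crash on save
  - ticket 5 (Login fails): blocked_by=3 -> Slow page load
  - ticket 6 (Timeout error): blocked_by=2 -> Wrong total

SQL:
SELECT a.title AS item, b.title AS blocked_by
FROM tickets a
LEFT JOIN tickets b ON a.blocked_by = b.id

Result:
item           | blocked_by    
---------------+---------------
Crash on save  | NULL          
Wrong total    | NULL          
Slow page load | Crash on save 
Stale cache    | Crash on save 
Login fails    | Slow page load
Timeout error  | Wrong total   


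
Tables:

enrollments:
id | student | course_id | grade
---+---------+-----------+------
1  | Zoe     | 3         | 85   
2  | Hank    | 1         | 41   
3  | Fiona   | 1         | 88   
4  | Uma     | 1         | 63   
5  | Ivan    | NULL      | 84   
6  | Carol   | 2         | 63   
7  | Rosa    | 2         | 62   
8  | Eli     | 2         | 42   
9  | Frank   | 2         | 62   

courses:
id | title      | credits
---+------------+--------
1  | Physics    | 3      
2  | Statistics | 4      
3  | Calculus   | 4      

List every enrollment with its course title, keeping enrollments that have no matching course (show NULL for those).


LEFT JOIN keeps every row from enrollments (the left table); where course_id has no match in courses, the course columns become NULL. Walk through each enrollment:
  - enrollment 1 (Zoe): course_id=3 -> matches Calculus
  - enrollment 2 (Hank): course_id=1 -> matches Physics
  - enrollment 3 (Fiona): course_id=1 -> matches Physics
  - enrollment 4 (Uma): course_id=1 -> matches Physics
  - enrollment 5 (Ivan): course_id=NULL, no match -> kept with NULL
  - enrollment 6 (Carol): course_id=2 -> matches Statistics
  - enrollment 7 (Rosa): course_id=2 -> matches Statistics
  - enrollment 8 (Eli): course_id=2 -> matches Statistics
  - enrollment 9 (Frank): course_id=2 -> matches Statistics
All 9 rows appear; 1 has NULL course.

SQL:
SELECT a.student, b.title AS course
FROM enrollments a
LEFT JOIN courses b ON a.course_id = b.id

Result:
student | course    
--------+-----------
Zoe     | Calculus  
Hank    | Physics   
Fiona   | Physics   
Uma     | Physics   
Ivan    | NULL      
Carol   | Statistics
Rosa    | Statistics
Eli     | Statistics
Frank   | Statistics


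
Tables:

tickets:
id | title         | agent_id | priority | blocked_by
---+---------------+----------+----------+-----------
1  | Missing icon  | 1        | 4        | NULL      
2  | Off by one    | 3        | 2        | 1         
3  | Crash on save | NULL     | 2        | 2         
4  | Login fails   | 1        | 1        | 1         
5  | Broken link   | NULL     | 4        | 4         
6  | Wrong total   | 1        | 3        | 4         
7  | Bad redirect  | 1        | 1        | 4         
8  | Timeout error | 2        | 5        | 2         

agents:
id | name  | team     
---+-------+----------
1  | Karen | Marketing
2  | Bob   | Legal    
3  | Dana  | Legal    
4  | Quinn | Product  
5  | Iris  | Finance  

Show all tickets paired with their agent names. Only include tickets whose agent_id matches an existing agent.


INNER JOIN keeps only tickets rows whose agent_id matches an id in agents. Walk through each ticket:
  - ticket 1 (Missing icon): agent_id=1 -> matches Karen
  - ticket 2 (Off by one): agent_id=3 -> matches Dana
  - ticket 3 (Crash on save): agent_id=NULL, no match -> dropped
  - ticket 4 (Login fails): agent_id=1 -> matches Karen
  - ticket 5 (Broken link): agent_id=NULL, no match -> dropped
  - ticket 6 (Wrong total): agent_id=1 -> matches Karen
  - ticket 7 (Bad redirect): agent_id=1 -> matches Karen
  - ticket 8 (Timeout error): agent_id=2 -> matches Bob
So 2 of 8 rows are dropped.

SQL:
SELECT a.title, b.name AS agent
FROM tickets a
INNER JOIN agents b ON a.agent_id = b.id

Result:
title         | agent
--------------+------
Missing icon  | Karen
Off by one    | Dana 
Login fails   | Karen
Wrong total   | Karen
Bad redirect  | Karen
Timeout error | Bob  


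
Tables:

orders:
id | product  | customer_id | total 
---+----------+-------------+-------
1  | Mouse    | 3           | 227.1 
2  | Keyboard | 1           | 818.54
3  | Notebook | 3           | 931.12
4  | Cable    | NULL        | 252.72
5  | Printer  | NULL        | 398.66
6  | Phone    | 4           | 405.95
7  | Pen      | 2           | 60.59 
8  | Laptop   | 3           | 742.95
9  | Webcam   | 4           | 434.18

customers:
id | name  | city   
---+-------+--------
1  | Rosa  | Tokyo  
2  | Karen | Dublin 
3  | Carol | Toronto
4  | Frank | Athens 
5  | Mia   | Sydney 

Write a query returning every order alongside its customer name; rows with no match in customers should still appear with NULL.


LEFT JOIN keeps every row from orders (the left table); where customer_id has no match in customers, the customer columns become NULL. Walk through each order:
  - order 1 (Mouse): customer_id=3 -> matches Carol
  - order 2 (Keyboard): customer_id=1 -> matches Rosa
  - order 3 (Notebook): customer_id=3 -> matches Carol
  - order 4 (Cable): customer_id=NULL, no match -> kept with NULL
  - order 5 (Printer): customer_id=NULL, no match -> kept with NULL
  - order 6 (Phone): customer_id=4 -> matches Frank
  - order 7 (Pen): customer_id=2 -> matches Karen
  - order 8 (Laptop): customer_id=3 -> matches Carol
  - order 9 (Webcam): customer_id=4 -> matches Frank
All 9 rows appear; 2 have NULL customer.

SQL:
SELECT a.product, b.name AS customer
FROM orders a
LEFT JOIN customers b ON a.customer_id = b.id

Result:
product  | customer
---------+---------
Mouse    | Carol   
Keyboard | Rosa    
Notebook | Carol   
Cable    | NULL    
Printer  | NULL    
Phone    | Frank   
Pen      | Karen   
Laptop   | Carol   
Webcam   | Frank   


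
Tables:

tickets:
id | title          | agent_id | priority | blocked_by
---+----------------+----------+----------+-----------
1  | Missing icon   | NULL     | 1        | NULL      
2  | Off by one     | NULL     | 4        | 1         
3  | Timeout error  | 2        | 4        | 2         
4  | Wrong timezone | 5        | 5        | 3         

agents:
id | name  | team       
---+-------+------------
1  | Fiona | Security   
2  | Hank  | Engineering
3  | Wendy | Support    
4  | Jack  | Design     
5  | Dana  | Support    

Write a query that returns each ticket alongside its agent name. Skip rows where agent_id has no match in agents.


INNER JOIN keeps only tickets rows whose agent_id matches an id in agents. Walk through each ticket:
  - ticket 1 (Missing icon): agent_id=NULL, no match -> dropped
  - ticket 2 (Off by one): agent_id=NULL, no match -> dropped
  - ticket 3 (Timeout error): agent_id=2 -> matches Hank
  - ticket 4 (Wrong timezone): agent_id=5 -> matches Dana
So 2 of 4 rows are dropped.

SQL:
SELECT a.title, b.name AS agent
FROM tickets a
INNER JOIN agents b ON a.agent_id = b.id

Result:
title          | agent
---------------+------
Timeout error  | Hank 
Wrong timezone | Dana 


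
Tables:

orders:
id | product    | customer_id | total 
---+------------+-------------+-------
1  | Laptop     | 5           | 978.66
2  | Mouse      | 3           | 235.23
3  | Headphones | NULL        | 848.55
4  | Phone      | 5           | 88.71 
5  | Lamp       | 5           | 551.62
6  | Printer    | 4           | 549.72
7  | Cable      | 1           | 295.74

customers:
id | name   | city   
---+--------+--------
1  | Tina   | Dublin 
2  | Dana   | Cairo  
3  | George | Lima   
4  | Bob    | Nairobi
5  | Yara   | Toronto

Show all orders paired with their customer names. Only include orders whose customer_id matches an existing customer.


INNER JOIN keeps only orders rows whose customer_id matches an id in customers. Walk through each order:
  - order 1 (Laptop): customer_id=5 -> matches Yara
  - order 2 (Mouse): customer_id=3 -> matches George
  - order 3 (Headphones): customer_id=NULL, no match -> dropped
  - order 4 (Phone): customer_id=5 -> matches Yara
  - order 5 (Lamp): customer_id=5 -> matches Yara
  - order 6 (Printer): customer_id=4 -> matches Bob
  - order 7 (Cable): customer_id=1 -> matches Tina
So 1 of 7 rows is dropped.

SQL:
SELECT a.product, b.name AS customer
FROM orders a
INNER JOIN customers b ON a.customer_id = b.id

Result:
product | customer
--------+---------
Laptop  | Yara    
Mouse   | George  
Phone   | Yara    
Lamp    | Yara    
Printer | Bob     
Cable   | Tina    


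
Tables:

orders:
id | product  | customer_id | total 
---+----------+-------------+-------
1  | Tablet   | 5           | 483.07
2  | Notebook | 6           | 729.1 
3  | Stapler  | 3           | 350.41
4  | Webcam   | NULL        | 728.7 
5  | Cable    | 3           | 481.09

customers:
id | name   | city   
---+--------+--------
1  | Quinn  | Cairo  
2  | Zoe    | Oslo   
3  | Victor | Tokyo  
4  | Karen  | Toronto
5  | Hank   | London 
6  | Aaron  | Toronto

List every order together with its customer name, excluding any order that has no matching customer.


INNER JOIN keeps only orders rows whose customer_id matches an id in customers. Walk through each order:
  - order 1 (Tablet): customer_id=5 -> matches Hank
  - order 2 (Notebook): customer_id=6 -> matches Aaron
  - order 3 (Stapler): customer_id=3 -> matches Victor
  - order 4 (Webcam): customer_id=NULL, no match -> dropped
  - order 5 (Cable): customer_id=3 -> matches Victor
So 1 of 5 rows is dropped.

SQL:
SELECT a.product, b.name AS customer
FROM orders a
INNER JOIN customers b ON a.customer_id = b.id

Result:
product  | customer
---------+---------
Tablet   | Hank    
Notebook | Aaron   
Stapler  | Victor  
Cable    | Victor  


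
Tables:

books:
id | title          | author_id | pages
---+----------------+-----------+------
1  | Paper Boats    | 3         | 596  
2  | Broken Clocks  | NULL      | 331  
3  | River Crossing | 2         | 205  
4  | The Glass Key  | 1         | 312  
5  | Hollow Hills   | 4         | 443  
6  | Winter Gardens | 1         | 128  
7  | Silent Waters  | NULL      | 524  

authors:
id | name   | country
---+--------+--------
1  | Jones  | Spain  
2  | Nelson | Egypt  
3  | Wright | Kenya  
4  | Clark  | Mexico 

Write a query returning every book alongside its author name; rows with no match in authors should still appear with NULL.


LEFT JOIN keeps every row from books (the left table); where author_id has no match in authors, the author columns become NULL. Walk through each book:
  - book 1 (Paper Boats): author_id=3 -> matches Wright
  - book 2 (Broken Clocks): author_id=NULL, no match -> kept with NULL
  - book 3 (River Crossing): author_id=2 -> matches Nelson
  - book 4 (The Glass Key): author_id=1 -> matches Jones
  - book 5 (Hollow Hills): author_id=4 -> matches Clark
  - book 6 (Winter Gardens): author_id=1 -> matches Jones
  - book 7 (Silent Waters): author_id=NULL, no match -> kept with NULL
All 7 rows appear; 2 have NULL author.

SQL:
SELECT a.title, b.name AS author
FROM books a
LEFT JOIN authors b ON a.author_id = b.id

Result:
title          | author
---------------+-------
Paper Boats    | Wright
Broken Clocks  | NULL  
River Crossing | Nelson
The Glass Key  | Jones 
Hollow Hills   | Clark 
Winter Gardens | Jones 
Silent Waters  | NULL  


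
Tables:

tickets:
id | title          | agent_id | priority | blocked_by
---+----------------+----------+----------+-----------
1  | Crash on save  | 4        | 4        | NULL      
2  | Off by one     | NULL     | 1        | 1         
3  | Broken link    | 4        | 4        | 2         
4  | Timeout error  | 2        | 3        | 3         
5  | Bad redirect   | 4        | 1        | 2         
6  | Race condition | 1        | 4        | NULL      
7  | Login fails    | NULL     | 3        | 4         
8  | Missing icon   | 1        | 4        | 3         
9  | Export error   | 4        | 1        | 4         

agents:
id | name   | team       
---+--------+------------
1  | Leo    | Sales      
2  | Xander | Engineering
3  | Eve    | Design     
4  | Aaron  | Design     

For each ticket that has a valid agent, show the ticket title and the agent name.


INNER JOIN keeps only tickets rows whose agent_id matches an id in agents. Walk through each ticket:
  - ticket 1 (Crash on save): agent_id=4 -> matches Aaron
  - ticket 2 (Off by one): agent_id=NULL, no match -> dropped
  - ticket 3 (Broken link): agent_id=4 -> matches Aaron
  - ticket 4 (Timeout error): agent_id=2 -> matches Xander
  - ticket 5 (Bad redirect): agent_id=4 -> matches Aaron
  - ticket 6 (Race condition): agent_id=1 -> matches Leo
  - ticket 7 (Login fails): agent_id=NULL, no match -> dropped
  - ticket 8 (Missing icon): agent_id=1 -> matches Leo
  - ticket 9 (Export error): agent_id=4 -> matches Aaron
So 2 of 9 rows are dropped.

SQL:
SELECT a.title, b.name AS agent
FROM tickets a
INNER JOIN agents b ON a.agent_id = b.id

Result:
title          | agent 
---------------+-------
Crash on save  | Aaron 
Broken link    | Aaron 
Timeout error  | Xander
Bad redirect   | Aaron 
Race condition | Leo   
Missing icon   | Leo   
Export error   | Aaron 


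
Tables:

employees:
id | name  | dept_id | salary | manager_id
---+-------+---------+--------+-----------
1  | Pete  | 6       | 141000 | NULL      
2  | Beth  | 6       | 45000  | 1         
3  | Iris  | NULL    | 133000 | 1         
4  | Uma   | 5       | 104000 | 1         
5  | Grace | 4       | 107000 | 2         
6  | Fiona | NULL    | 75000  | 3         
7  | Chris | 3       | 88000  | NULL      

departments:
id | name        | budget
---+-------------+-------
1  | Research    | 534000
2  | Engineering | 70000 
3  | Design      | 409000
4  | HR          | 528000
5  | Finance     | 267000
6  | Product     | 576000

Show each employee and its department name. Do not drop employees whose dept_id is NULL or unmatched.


LEFT JOIN keeps every row from employees (the left table); where dept_id has no match in departments, the department columns become NULL. Walk through each employee:
  - employee 1 (Pete): dept_id=6 -> matches Product
  - employee 2 (Beth): dept_id=6 -> matches Product
  - employee 3 (Iris): dept_id=NULL, no match -> kept with NULL
  - employee 4 (Uma): dept_id=5 -> matches Finance
  - employee 5 (Grace): dept_id=4 -> matches HR
  - employee 6 (Fiona): dept_id=NULL, no match -> kept with NULL
  - employee 7 (Chris): dept_id=3 -> matches Design
All 7 rows appear; 2 have NULL department.

SQL:
SELECT a.name, b.name AS department
FROM employees a
LEFT JOIN departments b ON a.dept_id = b.id

Result:
name  | department
------+-----------
Pete  | Product   
Beth  | Product   
Iris  | NULL      
Uma   | Finance   
Grace | HR        
Fiona | NULL      
Chris | Design    


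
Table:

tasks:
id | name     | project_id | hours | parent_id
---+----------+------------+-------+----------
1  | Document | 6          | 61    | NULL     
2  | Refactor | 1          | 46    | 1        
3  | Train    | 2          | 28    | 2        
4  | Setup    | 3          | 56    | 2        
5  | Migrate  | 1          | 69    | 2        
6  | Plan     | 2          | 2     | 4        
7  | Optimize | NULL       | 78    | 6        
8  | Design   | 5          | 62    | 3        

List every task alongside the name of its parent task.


This is a self-join: tasks is joined to a second copy of itself, matching each row's parent_id to another row's id. Use LEFT JOIN so rows with parent_id=NULL are kept.
  - task 1 (Document): parent_id=NULL -> NULL
  - task 2 (Refactor): parent_id=1 -> Document
  - task 3 (Train): parent_id=2 -> Refactor
  - task 4 (Setup): parent_id=2 -> Refactor
  - task 5 (Migrate): parent_id=2 -> Refactor
  - task 6 (Plan): parent_id=4 -> Setup
  - task 7 (Optimize): parent_id=6 -> Plan
  - task 8 (Design): parent_id=3 -> Train

SQL:
SELECT a.name AS item, b.name AS parent
FROM tasks a
LEFT JOIN tasks b ON a.parent_id = b.id

Result:
item     | parent  
---------+---------
Document | NULL    
Refactor | Document
Train    | Refactor
Setup    | Refactor
Migrate  | Refactor
Plan     | Setup   
Optimize | Plan    
Design   | Train   


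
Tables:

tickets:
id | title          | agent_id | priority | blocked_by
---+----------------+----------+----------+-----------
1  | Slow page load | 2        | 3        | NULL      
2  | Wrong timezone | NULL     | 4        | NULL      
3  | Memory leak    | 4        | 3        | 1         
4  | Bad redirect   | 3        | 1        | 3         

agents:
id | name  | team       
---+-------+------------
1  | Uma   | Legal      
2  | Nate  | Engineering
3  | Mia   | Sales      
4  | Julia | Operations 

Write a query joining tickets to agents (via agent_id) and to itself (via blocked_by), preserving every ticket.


Two LEFT JOINs from the same base table tickets: one to agents via agent_id, one to tickets itself via blocked_by. Both are LEFT so every ticket is preserved.
Match against agents:
  - ticket 1 (Slow page load): agent_id=2 -> matches Nate
  - ticket 2 (Wrong timezone): agent_id=NULL, no match -> kept with NULL
  - ticket 3 (Memory leak): agent_id=4 -> matches Julia
  - ticket 4 (Bad redirect): agent_id=3 -> matches Mia
Match against tickets (self):
  - ticket 1 (Slow page load): blocked_by=NULL -> NULL
  - ticket 2 (Wrong timezone): blocked_by=NULL -> NULL
  - ticket 3 (Memory leak): blocked_by=1 -> Slow page load
  - ticket 4 (Bad redirect): blocked_by=3 -> Memory leak

SQL:
SELECT a.title, b.name AS agent, c.title AS blocked_by
FROM tickets a
LEFT JOIN agents b ON a.agent_id = b.id
LEFT JOIN tickets c ON a.blocked_by = c.id

Result:
title          | agent | blocked_by    
---------------+-------+---------------
Slow page load | Nate  | NULL          
Wrong timezone | NULL  | NULL          
Memory leak    | Julia | Slow page load
Bad redirect   | Mia   | Memory leak   


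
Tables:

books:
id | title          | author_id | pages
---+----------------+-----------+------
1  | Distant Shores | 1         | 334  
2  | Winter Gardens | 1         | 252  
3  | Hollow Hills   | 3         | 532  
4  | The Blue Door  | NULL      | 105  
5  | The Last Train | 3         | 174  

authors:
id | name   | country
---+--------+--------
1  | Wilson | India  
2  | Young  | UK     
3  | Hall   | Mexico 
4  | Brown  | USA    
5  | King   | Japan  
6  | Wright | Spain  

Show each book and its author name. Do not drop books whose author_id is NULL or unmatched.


LEFT JOIN keeps every row from books (the left table); where author_id has no match in authors, the author columns become NULL. Walk through each book:
  - book 1 (Distant Shores): author_id=1 -> matches Wilson
  - book 2 (Winter Gardens): author_id=1 -> matches Wilson
  - book 3 (Hollow Hills): author_id=3 -> matches Hall
  - book 4 (The Blue Door): author_id=NULL, no match -> kept with NULL
  - book 5 (The Last Train): author_id=3 -> matches Hall
All 5 rows appear; 1 has NULL author.

SQL:
SELECT a.title, b.name AS author
FROM books a
LEFT JOIN authors b ON a.author_id = b.id

Result:
title          | author
---------------+-------
Distant Shores | Wilson
Winter Gardens | Wilson
Hollow Hills   | Hall  
The Blue Door  | NULL  
The Last Train | Hall  


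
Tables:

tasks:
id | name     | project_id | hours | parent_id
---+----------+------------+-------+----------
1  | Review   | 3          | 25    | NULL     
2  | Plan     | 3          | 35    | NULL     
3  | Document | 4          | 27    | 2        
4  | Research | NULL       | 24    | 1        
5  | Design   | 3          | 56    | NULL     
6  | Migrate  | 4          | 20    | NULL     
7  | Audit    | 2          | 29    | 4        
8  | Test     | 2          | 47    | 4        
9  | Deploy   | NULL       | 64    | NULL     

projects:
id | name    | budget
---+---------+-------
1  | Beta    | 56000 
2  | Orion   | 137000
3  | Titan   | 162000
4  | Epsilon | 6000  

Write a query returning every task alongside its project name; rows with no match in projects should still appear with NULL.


LEFT JOIN keeps every row from tasks (the left table); where project_id has no match in projects, the project columns become NULL. Walk through each task:
  - task 1 (Review): project_id=3 -> matches Titan
  - task 2 (Plan): project_id=3 -> matches Titan
  - task 3 (Document): project_id=4 -> matches Epsilon
  - task 4 (Research): project_id=NULL, no match -> kept with NULL
  - task 5 (Design): project_id=3 -> matches Titan
  - task 6 (Migrate): project_id=4 -> matches Epsilon
  - task 7 (Audit): project_id=2 -> matches Orion
  - task 8 (Test): project_id=2 -> matches Orion
  - task 9 (Deploy): project_id=NULL, no match -> kept with NULL
All 9 rows appear; 2 have NULL project.

SQL:
SELECT a.name, b.name AS project
FROM tasks a
LEFT JOIN projects b ON a.project_id = b.id

Result:
name     | project
---------+--------
Review   | Titan  
Plan     | Titan  
Document | Epsilon
Research | NULL   
Design   | Titan  
Migrate  | Epsilon
Audit    | Orion  
Test     | Orion  
Deploy   | NULL   


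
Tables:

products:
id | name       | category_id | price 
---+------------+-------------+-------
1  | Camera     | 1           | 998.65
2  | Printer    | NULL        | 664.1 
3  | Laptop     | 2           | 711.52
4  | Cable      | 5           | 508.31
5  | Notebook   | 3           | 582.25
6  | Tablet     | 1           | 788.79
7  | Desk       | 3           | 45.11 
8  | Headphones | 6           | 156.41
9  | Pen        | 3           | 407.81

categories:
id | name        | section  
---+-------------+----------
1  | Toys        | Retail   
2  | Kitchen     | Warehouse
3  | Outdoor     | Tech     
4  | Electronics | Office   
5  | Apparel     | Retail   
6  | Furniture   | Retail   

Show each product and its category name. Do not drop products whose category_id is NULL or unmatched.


LEFT JOIN keeps every row from products (the left table); where category_id has no match in categories, the category columns become NULL. Walk through each product:
  - product 1 (Camera): category_id=1 -> matches Toys
  - product 2 (Printer): category_id=NULL, no match -> kept with NULL
  - product 3 (Laptop): category_id=2 -> matches Kitchen
  - product 4 (Cable): category_id=5 -> matches Apparel
  - product 5 (Notebook): category_id=3 -> matches Outdoor
  - product 6 (Tablet): category_id=1 -> matches Toys
  - product 7 (Desk): category_id=3 -> matches Outdoor
  - product 8 (Headphones): category_id=6 -> matches Furniture
  - product 9 (Pen): category_id=3 -> matches Outdoor
All 9 rows appear; 1 has NULL category.

SQL:
SELECT a.name, b.name AS category
FROM products a
LEFT JOIN categories b ON a.category_id = b.id

Result:
name       | category 
-----------+----------
Camera     | Toys     
Printer    | NULL     
Laptop     | Kitchen  
Cable      | Apparel  
Notebook   | Outdoor  
Tablet     | Toys     
Desk       | Outdoor  
Headphones | Furniture
Pen        | Outdoor  


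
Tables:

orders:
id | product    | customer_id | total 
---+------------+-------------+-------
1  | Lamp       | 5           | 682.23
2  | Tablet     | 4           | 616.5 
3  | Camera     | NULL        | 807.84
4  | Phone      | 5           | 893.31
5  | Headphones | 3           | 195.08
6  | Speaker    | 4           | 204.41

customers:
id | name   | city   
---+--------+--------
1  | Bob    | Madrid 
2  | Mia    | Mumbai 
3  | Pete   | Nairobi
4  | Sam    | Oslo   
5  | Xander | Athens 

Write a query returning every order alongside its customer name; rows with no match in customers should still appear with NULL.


LEFT JOIN keeps every row from orders (the left table); where customer_id has no match in customers, the customer columns become NULL. Walk through each order:
  - order 1 (Lamp): customer_id=5 -> matches Xander
  - order 2 (Tablet): customer_id=4 -> matches Sam
  - order 3 (Camera): customer_id=NULL, no match -> kept with NULL
  - order 4 (Phone): customer_id=5 -> matches Xander
  - order 5 (Headphones): customer_id=3 -> matches Pete
  - order 6 (Speaker): customer_id=4 -> matches Sam
All 6 rows appear; 1 has NULL customer.

SQL:
SELECT a.product, b.name AS customer
FROM orders a
LEFT JOIN customers b ON a.customer_id = b.id

Result:
product    | customer
-----------+---------
Lamp       | Xander  
Tablet     | Sam     
Camera     | NULL    
Phone      | Xander  
Headphones | Pete    
Speaker    | Sam     


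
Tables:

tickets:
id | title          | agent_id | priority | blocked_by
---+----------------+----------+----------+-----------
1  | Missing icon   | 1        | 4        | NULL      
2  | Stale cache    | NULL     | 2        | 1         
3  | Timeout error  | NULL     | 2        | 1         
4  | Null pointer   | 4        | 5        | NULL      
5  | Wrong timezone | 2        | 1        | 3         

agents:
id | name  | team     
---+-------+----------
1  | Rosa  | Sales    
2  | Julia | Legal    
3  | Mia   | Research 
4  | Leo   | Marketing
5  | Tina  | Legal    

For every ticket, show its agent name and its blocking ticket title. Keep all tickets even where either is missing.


Two LEFT JOINs from the same base table tickets: one to agents via agent_id, one to tickets itself via blocked_by. Both are LEFT so every ticket is preserved.
Match against agents:
  - ticket 1 (Missing icon): agent_id=1 -> matches Rosa
  - ticket 2 (Stale cache): agent_id=NULL, no match -> kept with NULL
  - ticket 3 (Timeout error): agent_id=NULL, no match -> kept with NULL
  - ticket 4 (Null pointer): agent_id=4 -> matches Leo
  - ticket 5 (Wrong timezone): agent_id=2 -> matches Julia
Match against tickets (self):
  - ticket 1 (Missing icon): blocked_by=NULL -> NULL
  - ticket 2 (Stale cache): blocked_by=1 -> Missing icon
  - ticket 3 (Timeout error): blocked_by=1 -> Missing icon
  - ticket 4 (Null pointer): blocked_by=NULL -> NULL
  - ticket 5 (Wrong timezone): blocked_by=3 -> Timeout error

SQL:
SELECT a.title, b.name AS agent, c.title AS blocked_by
FROM tickets a
LEFT JOIN agents b ON a.agent_id = b.id
LEFT JOIN tickets c ON a.blocked_by = c.id

Result:
title          | agent | blocked_by   
---------------+-------+--------------
Missing icon   | Rosa  | NULL         
Stale cache    | NULL  | Missing icon 
Timeout error  | NULL  | Missing icon 
Null pointer   | Leo   | NULL         
Wrong timezone | Julia | Timeout error


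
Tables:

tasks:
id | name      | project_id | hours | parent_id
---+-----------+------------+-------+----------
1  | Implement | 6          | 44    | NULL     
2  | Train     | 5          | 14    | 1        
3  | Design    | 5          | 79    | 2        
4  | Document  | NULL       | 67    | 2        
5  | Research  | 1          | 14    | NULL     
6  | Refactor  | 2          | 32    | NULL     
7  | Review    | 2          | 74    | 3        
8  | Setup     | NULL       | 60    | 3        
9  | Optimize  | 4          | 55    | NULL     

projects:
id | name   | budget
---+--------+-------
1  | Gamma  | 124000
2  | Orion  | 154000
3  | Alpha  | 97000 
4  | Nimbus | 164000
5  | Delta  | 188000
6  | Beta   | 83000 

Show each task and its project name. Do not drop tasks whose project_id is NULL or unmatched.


LEFT JOIN keeps every row from tasks (the left table); where project_id has no match in projects, the project columns become NULL. Walk through each task:
  - task 1 (Implement): project_id=6 -> matches Beta
  - task 2 (Train): project_id=5 -> matches Delta
  - task 3 (Design): project_id=5 -> matches Delta
  - task 4 (Document): project_id=NULL, no match -> kept with NULL
  - task 5 (Research): project_id=1 -> matches Gamma
  - task 6 (Refactor): project_id=2 -> matches Orion
  - task 7 (Review): project_id=2 -> matches Orion
  - task 8 (Setup): project_id=NULL, no match -> kept with NULL
  - task 9 (Optimize): project_id=4 -> matches Nimbus
All 9 rows appear; 2 have NULL project.

SQL:
SELECT a.name, b.name AS project
FROM tasks a
LEFT JOIN projects b ON a.project_id = b.id

Result:
name      | project
----------+--------
Implement | Beta   
Train     | Delta  
Design    | Delta  
Document  | NULL   
Research  | Gamma  
Refactor  | Orion  
Review    | Orion  
Setup     | NULL   
Optimize  | Nimbus 


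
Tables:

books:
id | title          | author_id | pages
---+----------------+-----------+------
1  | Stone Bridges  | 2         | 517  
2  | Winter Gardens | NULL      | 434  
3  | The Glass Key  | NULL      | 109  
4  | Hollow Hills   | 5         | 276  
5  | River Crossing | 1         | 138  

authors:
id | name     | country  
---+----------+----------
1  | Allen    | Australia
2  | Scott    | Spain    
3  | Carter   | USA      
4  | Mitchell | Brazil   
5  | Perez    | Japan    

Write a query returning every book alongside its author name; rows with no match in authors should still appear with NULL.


LEFT JOIN keeps every row from books (the left table); where author_id has no match in authors, the author columns become NULL. Walk through each book:
  - book 1 (Stone Bridges): author_id=2 -> matches Scott
  - book 2 (Winter Gardens): author_id=NULL, no match -> kept with NULL
  - book 3 (The Glass Key): author_id=NULL, no match -> kept with NULL
  - book 4 (Hollow Hills): author_id=5 -> matches Perez
  - book 5 (River Crossing): author_id=1 -> matches Allen
All 5 rows appear; 2 have NULL author.

SQL:
SELECT a.title, b.name AS author
FROM books a
LEFT JOIN authors b ON a.author_id = b.id

Result:
title          | author
---------------+-------
Stone Bridges  | Scott 
Winter Gardens | NULL  
The Glass Key  | NULL  
Hollow Hills   | Perez 
River Crossing | Allen 


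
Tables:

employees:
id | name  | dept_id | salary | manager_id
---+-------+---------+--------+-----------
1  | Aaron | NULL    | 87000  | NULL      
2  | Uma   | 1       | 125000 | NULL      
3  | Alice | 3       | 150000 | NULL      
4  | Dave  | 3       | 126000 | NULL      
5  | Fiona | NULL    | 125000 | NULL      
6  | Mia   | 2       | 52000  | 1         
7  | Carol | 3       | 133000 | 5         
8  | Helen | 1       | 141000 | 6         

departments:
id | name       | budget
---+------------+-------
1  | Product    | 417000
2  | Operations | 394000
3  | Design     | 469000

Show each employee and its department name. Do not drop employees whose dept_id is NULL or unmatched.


LEFT JOIN keeps every row from employees (the left table); where dept_id has no match in departments, the department columns become NULL. Walk through each employee:
  - employee 1 (Aaron): dept_id=NULL, no match -> kept with NULL
  - employee 2 (Uma): dept_id=1 -> matches Product
  - employee 3 (Alice): dept_id=3 -> matches Design
  - employee 4 (Dave): dept_id=3 -> matches Design
  - employee 5 (Fiona): dept_id=NULL, no match -> kept with NULL
  - employee 6 (Mia): dept_id=2 -> matches Operations
  - employee 7 (Carol): dept_id=3 -> matches Design
  - employee 8 (Helen): dept_id=1 -> matches Product
All 8 rows appear; 2 have NULL department.

SQL:
SELECT a.name, b.name AS department
FROM employees a
LEFT JOIN departments b ON a.dept_id = b.id

Result:
name  | department
------+-----------
Aaron | NULL      
Uma   | Product   
Alice | Design    
Dave  | Design    
Fiona | NULL      
Mia   | Operations
Carol | Design    
Helen | Product   
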